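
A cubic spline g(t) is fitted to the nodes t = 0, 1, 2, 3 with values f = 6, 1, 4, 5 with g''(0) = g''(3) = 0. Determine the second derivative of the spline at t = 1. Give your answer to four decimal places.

13.6000

With σ_i denoting the second derivative at x_i, h_i = 1, 1, 1, and Δ_i = (y_(i+1) − y_i)/h_i = -5, 3, 1:
  1·σ_0 + 4·σ_1 + 1·σ_2 = 6(Δ_1 - Δ_0) = 48
  1·σ_1 + 4·σ_2 + 1·σ_3 = 6(Δ_2 - Δ_1) = -12
Natural end conditions: σ_0 = σ_3 = 0.
Solving the tridiagonal system: σ_0 = 0, σ_1 = 68/5, σ_2 = -32/5, σ_3 = 0.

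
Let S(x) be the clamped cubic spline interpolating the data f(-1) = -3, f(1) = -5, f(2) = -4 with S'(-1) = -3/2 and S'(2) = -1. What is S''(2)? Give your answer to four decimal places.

Write M_i for S''(x_i). With h_i = 2, 1 and divided differences Δ_i = -1, 1, the continuity of S' gives the tridiagonal system
  2·M_0 + 6·M_1 + 1·M_2 = 6(Δ_1 - Δ_0) = 12
Clamped end conditions give two more equations: 2h_0·M_0 + h_0·M_1 = 6(Δ_0 - S'(-1)) = 3 and h_1·M_1 + 2h_1·M_2 = 6(S'(2) - Δ_1) = -12.
Hence M_0 = -13/12, M_1 = 11/3, M_2 = -47/6.

-7.8333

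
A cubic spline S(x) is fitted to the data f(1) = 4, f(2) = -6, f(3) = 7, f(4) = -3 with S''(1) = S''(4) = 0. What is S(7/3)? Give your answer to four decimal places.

-2.2346

With m_i denoting the second derivative at x_i, h_i = 1, 1, 1, and Δ_i = (y_(i+1) − y_i)/h_i = -10, 13, -10:
  1·m_0 + 4·m_1 + 1·m_2 = 6(Δ_1 - Δ_0) = 138
  1·m_1 + 4·m_2 + 1·m_3 = 6(Δ_2 - Δ_1) = -138
Natural end conditions: m_0 = m_3 = 0.
Forward elimination and back-substitution give m_0 = 0, m_1 = 46, m_2 = -46, m_3 = 0.
On [2, 3], S(x) = -6 + 16/3·(x - 2) + 23·(x - 2)² - 46/3·(x - 2)³.
With (x - 2) = 1/3: S(7/3) = -181/81.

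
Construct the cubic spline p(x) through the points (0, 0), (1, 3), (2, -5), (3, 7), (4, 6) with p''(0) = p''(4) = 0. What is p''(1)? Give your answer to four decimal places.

-27.6429

Let m_i = p''(x_i). Step sizes h_i = 1, 1, 1, 1; slopes of the chords Δ_i = (y_(i+1) - y_i)/h_i = 3, -8, 12, -1.
  1·m_0 + 4·m_1 + 1·m_2 = 6(Δ_1 - Δ_0) = -66
  1·m_1 + 4·m_2 + 1·m_3 = 6(Δ_2 - Δ_1) = 120
  1·m_2 + 4·m_3 + 1·m_4 = 6(Δ_3 - Δ_2) = -78
Natural end conditions: m_0 = m_4 = 0.
Solving: m_0 = 0, m_1 = -387/14, m_2 = 312/7, m_3 = -429/14, m_4 = 0.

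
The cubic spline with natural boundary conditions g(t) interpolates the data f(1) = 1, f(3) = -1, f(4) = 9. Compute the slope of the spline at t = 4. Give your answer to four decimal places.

Let M_i = g''(x_i). Step sizes h_i = 2, 1; slopes of the chords Δ_i = (y_(i+1) - y_i)/h_i = -1, 10.
  2·M_0 + 6·M_1 + 1·M_2 = 6(Δ_1 - Δ_0) = 66
Natural end conditions: M_0 = M_2 = 0.
Forward elimination and back-substitution give M_0 = 0, M_1 = 11, M_2 = 0.
On [3, 4], g'(t) = b_1 + 2c_1·(t - 3) + 3d_1·(t - 3)² with b_1 = Δ_1 - h_1(2M_1 + M_2)/6 = 19/3, c_1 = M_1/2 = 11/2, d_1 = (M_2 - M_1)/(6h_1) = -11/6. So g'(4) = 71/6.

11.8333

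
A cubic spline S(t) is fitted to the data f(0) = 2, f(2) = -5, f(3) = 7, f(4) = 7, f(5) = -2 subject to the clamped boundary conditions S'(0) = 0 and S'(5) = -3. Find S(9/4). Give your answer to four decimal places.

Let M_i = S''(x_i). Step sizes h_i = 2, 1, 1, 1; slopes of the chords Δ_i = (y_(i+1) - y_i)/h_i = -7/2, 12, 0, -9.
  2·M_0 + 6·M_1 + 1·M_2 = 6(Δ_1 - Δ_0) = 93
  1·M_1 + 4·M_2 + 1·M_3 = 6(Δ_2 - Δ_1) = -72
  1·M_2 + 4·M_3 + 1·M_4 = 6(Δ_3 - Δ_2) = -54
Clamped end conditions give two more equations: 2h_0·M_0 + h_0·M_1 = 6(Δ_0 - S'(0)) = -21 and h_3·M_3 + 2h_3·M_4 = 6(S'(5) - Δ_3) = 36.
Solving: M_0 = -2895/164, M_1 = 1017/41, M_2 = -1683/82, M_3 = -603/41, M_4 = 2079/82.
On [2, 3], S(t) = -5 + 1173/164·(t - 2) + 1017/82·(t - 2)² - 1239/164·(t - 2)³.
With (t - 2) = 1/4: S(9/4) = -26815/10496.

-2.5548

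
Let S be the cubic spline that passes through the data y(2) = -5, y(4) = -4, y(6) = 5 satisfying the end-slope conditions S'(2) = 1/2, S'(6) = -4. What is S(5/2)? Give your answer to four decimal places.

Let σ_i = S''(x_i). Step sizes h_i = 2, 2; slopes of the chords Δ_i = (y_(i+1) - y_i)/h_i = 1/2, 9/2.
  2·σ_0 + 8·σ_1 + 2·σ_2 = 6(Δ_1 - Δ_0) = 24
Clamped end conditions give two more equations: 2h_0·σ_0 + h_0·σ_1 = 6(Δ_0 - S'(2)) = 0 and h_1·σ_1 + 2h_1·σ_2 = 6(S'(6) - Δ_1) = -51.
Hence σ_0 = -33/8, σ_1 = 33/4, σ_2 = -135/8.
On [2, 4], S(x) = -5 + 1/2·(x - 2) - 33/16·(x - 2)² + 33/32·(x - 2)³.
With (x - 2) = 1/2: S(5/2) = -1315/256.

-5.1367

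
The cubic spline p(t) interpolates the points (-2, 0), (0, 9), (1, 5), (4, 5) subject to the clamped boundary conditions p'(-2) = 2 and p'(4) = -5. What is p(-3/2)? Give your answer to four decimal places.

2.0536

Let M_i = p''(x_i). Step sizes h_i = 2, 1, 3; slopes of the chords Δ_i = (y_(i+1) - y_i)/h_i = 9/2, -4, 0.
  2·M_0 + 6·M_1 + 1·M_2 = 6(Δ_1 - Δ_0) = -51
  1·M_1 + 8·M_2 + 3·M_3 = 6(Δ_2 - Δ_1) = 24
Clamped end conditions give two more equations: 2h_0·M_0 + h_0·M_1 = 6(Δ_0 - p'(-2)) = 15 and h_2·M_2 + 2h_2·M_3 = 6(p'(4) - Δ_2) = -30.
Solving the tridiagonal system: M_0 = 437/42, M_1 = -559/42, M_2 = 169/21, M_3 = -379/42.
On [-2, 0], p(t) = 0 + 2·(t + 2) + 437/84·(t + 2)² - 83/42·(t + 2)³.
With (t + 2) = 1/2: p(-3/2) = 115/56.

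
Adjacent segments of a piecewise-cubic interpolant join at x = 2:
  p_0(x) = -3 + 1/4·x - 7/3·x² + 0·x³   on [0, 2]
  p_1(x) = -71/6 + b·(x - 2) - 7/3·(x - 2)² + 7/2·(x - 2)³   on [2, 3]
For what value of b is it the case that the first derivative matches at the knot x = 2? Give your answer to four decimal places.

-9.0833

p_0'(x) = 1/4 - 14/3·x + 0·x², so p_0'(2) = -109/12. On the right, p_1'(2) = b, so b = -109/12.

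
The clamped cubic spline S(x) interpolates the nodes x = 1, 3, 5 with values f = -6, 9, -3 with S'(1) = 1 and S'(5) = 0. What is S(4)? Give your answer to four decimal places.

Put m_i = S'' at the i-th knot. Here h = (2, 2) and Δ = (15/2, -6), so the interior equations h_(i-1)·m_(i-1) + 2(h_(i-1)+h_i)·m_i + h_i·m_(i+1) = 6(Δ_i − Δ_(i-1)) read
  2·m_0 + 8·m_1 + 2·m_2 = 6(Δ_1 - Δ_0) = -81
Clamped end conditions give two more equations: 2h_0·m_0 + h_0·m_1 = 6(Δ_0 - S'(1)) = 39 and h_1·m_1 + 2h_1·m_2 = 6(S'(5) - Δ_1) = 36.
Hence m_0 = 157/8, m_1 = -79/4, m_2 = 151/8.
On [3, 5], S(x) = 9 + 7/8·(x - 3) - 79/8·(x - 3)² + 103/32·(x - 3)³.
With (x - 3) = 1: S(4) = 103/32.

3.2188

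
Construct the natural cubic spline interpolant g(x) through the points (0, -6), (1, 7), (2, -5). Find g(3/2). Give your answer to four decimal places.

Put m_i = g'' at the i-th knot. Here h = (1, 1) and Δ = (13, -12), so the interior equations h_(i-1)·m_(i-1) + 2(h_(i-1)+h_i)·m_i + h_i·m_(i+1) = 6(Δ_i − Δ_(i-1)) read
  1·m_0 + 4·m_1 + 1·m_2 = 6(Δ_1 - Δ_0) = -150
Natural end conditions: m_0 = m_2 = 0.
Hence m_0 = 0, m_1 = -75/2, m_2 = 0.
On [1, 2], g(x) = 7 + 1/2·(x - 1) - 75/4·(x - 1)² + 25/4·(x - 1)³.
With (x - 1) = 1/2: g(3/2) = 107/32.

3.3438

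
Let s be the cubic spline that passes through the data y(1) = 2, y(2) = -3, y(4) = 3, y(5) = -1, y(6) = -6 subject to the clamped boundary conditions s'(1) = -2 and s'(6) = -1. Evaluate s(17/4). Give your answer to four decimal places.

Write M_i for s''(x_i). With h_i = 1, 2, 1, 1 and divided differences Δ_i = -5, 3, -4, -5, the continuity of s' gives the tridiagonal system
  1·M_0 + 6·M_1 + 2·M_2 = 6(Δ_1 - Δ_0) = 48
  2·M_1 + 6·M_2 + 1·M_3 = 6(Δ_2 - Δ_1) = -42
  1·M_2 + 4·M_3 + 1·M_4 = 6(Δ_3 - Δ_2) = -6
Clamped end conditions give two more equations: 2h_0·M_0 + h_0·M_1 = 6(Δ_0 - s'(1)) = -18 and h_3·M_3 + 2h_3·M_4 = 6(s'(6) - Δ_3) = 24.
Solving: M_0 = -521/32, M_1 = 233/16, M_2 = -739/64, M_3 = -59/32, M_4 = 827/64.
On [4, 5], s(x) = 3 + 5/32·(x - 4) - 739/128·(x - 4)² + 207/128·(x - 4)³.
With (x - 4) = 1/4: s(17/4) = 22147/8192.

2.7035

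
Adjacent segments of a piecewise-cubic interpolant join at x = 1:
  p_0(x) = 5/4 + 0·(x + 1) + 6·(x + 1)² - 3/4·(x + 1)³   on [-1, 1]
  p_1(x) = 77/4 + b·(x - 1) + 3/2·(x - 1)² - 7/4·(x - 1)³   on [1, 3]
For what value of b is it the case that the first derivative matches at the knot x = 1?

15

p_0'(x) = 0 + 12·(x + 1) - 9/4·(x + 1)², so p_0'(1) = 15. On the right, p_1'(1) = b, so b = 15.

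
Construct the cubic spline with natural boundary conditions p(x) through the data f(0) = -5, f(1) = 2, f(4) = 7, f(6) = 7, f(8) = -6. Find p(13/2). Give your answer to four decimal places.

With M_i denoting the second derivative at x_i, h_i = 1, 3, 2, 2, and Δ_i = (y_(i+1) − y_i)/h_i = 7, 5/3, 0, -13/2:
  1·M_0 + 8·M_1 + 3·M_2 = 6(Δ_1 - Δ_0) = -32
  3·M_1 + 10·M_2 + 2·M_3 = 6(Δ_2 - Δ_1) = -10
  2·M_2 + 8·M_3 + 2·M_4 = 6(Δ_3 - Δ_2) = -39
Natural end conditions: M_0 = M_4 = 0.
Hence M_0 = 0, M_1 = -1213/268, M_2 = 94/67, M_3 = -2801/536, M_4 = 0.
On [6, 8], p(x) = 7 - 2425/804·(x - 6) - 2801/1072·(x - 6)² + 2801/6432·(x - 6)³.
With (x - 6) = 1/2: p(13/2) = 83927/17152.

4.8931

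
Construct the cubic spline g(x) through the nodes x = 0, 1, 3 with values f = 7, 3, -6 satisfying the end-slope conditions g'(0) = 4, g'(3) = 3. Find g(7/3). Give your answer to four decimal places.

-5.7531

Put m_i = g'' at the i-th knot. Here h = (1, 2) and Δ = (-4, -9/2), so the interior equations h_(i-1)·m_(i-1) + 2(h_(i-1)+h_i)·m_i + h_i·m_(i+1) = 6(Δ_i − Δ_(i-1)) read
  1·m_0 + 6·m_1 + 2·m_2 = 6(Δ_1 - Δ_0) = -3
Clamped end conditions give two more equations: 2h_0·m_0 + h_0·m_1 = 6(Δ_0 - g'(0)) = -48 and h_1·m_1 + 2h_1·m_2 = 6(g'(3) - Δ_1) = 45.
Hence m_0 = -143/6, m_1 = -1/3, m_2 = 137/12.
On [1, 3], g(x) = 3 - 97/12·(x - 1) - 1/6·(x - 1)² + 47/48·(x - 1)³.
With (x - 1) = 4/3: g(7/3) = -466/81.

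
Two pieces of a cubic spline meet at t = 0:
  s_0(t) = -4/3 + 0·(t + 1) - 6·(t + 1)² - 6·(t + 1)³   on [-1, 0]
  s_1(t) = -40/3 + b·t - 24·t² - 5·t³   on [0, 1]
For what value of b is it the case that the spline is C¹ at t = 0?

s_0'(t) = 0 - 12·(t + 1) - 18·(t + 1)², so s_0'(0) = -30. On the right, s_1'(0) = b, so b = -30.

-30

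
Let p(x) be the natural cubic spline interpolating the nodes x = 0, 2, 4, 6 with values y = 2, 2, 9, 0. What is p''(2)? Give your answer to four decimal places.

4.4000

Put M_i = p'' at the i-th knot. Here h = (2, 2, 2) and Δ = (0, 7/2, -9/2), so the interior equations h_(i-1)·M_(i-1) + 2(h_(i-1)+h_i)·M_i + h_i·M_(i+1) = 6(Δ_i − Δ_(i-1)) read
  2·M_0 + 8·M_1 + 2·M_2 = 6(Δ_1 - Δ_0) = 21
  2·M_1 + 8·M_2 + 2·M_3 = 6(Δ_2 - Δ_1) = -48
Natural end conditions: M_0 = M_3 = 0.
Forward elimination and back-substitution give M_0 = 0, M_1 = 22/5, M_2 = -71/10, M_3 = 0.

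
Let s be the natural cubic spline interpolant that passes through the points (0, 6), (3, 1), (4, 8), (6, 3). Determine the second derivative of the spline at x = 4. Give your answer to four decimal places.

-10.8085

With σ_i denoting the second derivative at x_i, h_i = 3, 1, 2, and Δ_i = (y_(i+1) − y_i)/h_i = -5/3, 7, -5/2:
  3·σ_0 + 8·σ_1 + 1·σ_2 = 6(Δ_1 - Δ_0) = 52
  1·σ_1 + 6·σ_2 + 2·σ_3 = 6(Δ_2 - Δ_1) = -57
Natural end conditions: σ_0 = σ_3 = 0.
Forward elimination and back-substitution give σ_0 = 0, σ_1 = 369/47, σ_2 = -508/47, σ_3 = 0.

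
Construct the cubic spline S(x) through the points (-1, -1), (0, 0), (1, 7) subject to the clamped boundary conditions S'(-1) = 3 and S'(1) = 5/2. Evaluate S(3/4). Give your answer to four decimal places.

5.7715

Let σ_i = S''(x_i). Step sizes h_i = 1, 1; slopes of the chords Δ_i = (y_(i+1) - y_i)/h_i = 1, 7.
  1·σ_0 + 4·σ_1 + 1·σ_2 = 6(Δ_1 - Δ_0) = 36
Clamped end conditions give two more equations: 2h_0·σ_0 + h_0·σ_1 = 6(Δ_0 - S'(-1)) = -12 and h_1·σ_1 + 2h_1·σ_2 = 6(S'(1) - Δ_1) = -27.
Hence σ_0 = -61/4, σ_1 = 37/2, σ_2 = -91/4.
On [0, 1], S(x) = 0 + 37/8·x + 37/4·x² - 55/8·x³.
With x = 3/4: S(3/4) = 2955/512.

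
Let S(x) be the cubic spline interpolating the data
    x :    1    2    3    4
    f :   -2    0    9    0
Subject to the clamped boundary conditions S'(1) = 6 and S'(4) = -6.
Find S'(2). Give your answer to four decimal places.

6.8000

With σ_i denoting the second derivative at x_i, h_i = 1, 1, 1, and Δ_i = (y_(i+1) − y_i)/h_i = 2, 9, -9:
  1·σ_0 + 4·σ_1 + 1·σ_2 = 6(Δ_1 - Δ_0) = 42
  1·σ_1 + 4·σ_2 + 1·σ_3 = 6(Δ_2 - Δ_1) = -108
Clamped end conditions give two more equations: 2h_0·σ_0 + h_0·σ_1 = 6(Δ_0 - S'(1)) = -24 and h_2·σ_2 + 2h_2·σ_3 = 6(S'(4) - Δ_2) = 18.
Solving: σ_0 = -128/5, σ_1 = 136/5, σ_2 = -206/5, σ_3 = 148/5.
On [2, 3], S'(x) = b_1 + 2c_1·(x - 2) + 3d_1·(x - 2)² with b_1 = Δ_1 - h_1(2σ_1 + σ_2)/6 = 34/5, c_1 = σ_1/2 = 68/5, d_1 = (σ_2 - σ_1)/(6h_1) = -57/5. So S'(2) = 34/5.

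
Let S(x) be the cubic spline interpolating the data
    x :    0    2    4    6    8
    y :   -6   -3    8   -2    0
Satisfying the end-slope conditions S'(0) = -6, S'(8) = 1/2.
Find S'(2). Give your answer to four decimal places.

6.9018

With M_i denoting the second derivative at x_i, h_i = 2, 2, 2, 2, and Δ_i = (y_(i+1) − y_i)/h_i = 3/2, 11/2, -5, 1:
  2·M_0 + 8·M_1 + 2·M_2 = 6(Δ_1 - Δ_0) = 24
  2·M_1 + 8·M_2 + 2·M_3 = 6(Δ_2 - Δ_1) = -63
  2·M_2 + 8·M_3 + 2·M_4 = 6(Δ_3 - Δ_2) = 36
Clamped end conditions give two more equations: 2h_0·M_0 + h_0·M_1 = 6(Δ_0 - S'(0)) = 45 and h_3·M_3 + 2h_3·M_4 = 6(S'(8) - Δ_3) = -3.
Hence M_0 = 1075/112, M_1 = 185/56, M_2 = -173/16, M_3 = 473/56, M_4 = -557/112.
On [2, 4], S'(x) = b_1 + 2c_1·(x - 2) + 3d_1·(x - 2)² with b_1 = Δ_1 - h_1(2M_1 + M_2)/6 = 773/112, c_1 = M_1/2 = 185/112, d_1 = (M_2 - M_1)/(6h_1) = -527/448. So S'(2) = 773/112.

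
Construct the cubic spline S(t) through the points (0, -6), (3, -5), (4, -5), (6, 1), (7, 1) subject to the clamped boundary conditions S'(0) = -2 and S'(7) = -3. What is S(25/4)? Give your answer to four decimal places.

1.4657

With m_i denoting the second derivative at x_i, h_i = 3, 1, 2, 1, and Δ_i = (y_(i+1) − y_i)/h_i = 1/3, 0, 3, 0:
  3·m_0 + 8·m_1 + 1·m_2 = 6(Δ_1 - Δ_0) = -2
  1·m_1 + 6·m_2 + 2·m_3 = 6(Δ_2 - Δ_1) = 18
  2·m_2 + 6·m_3 + 1·m_4 = 6(Δ_3 - Δ_2) = -18
Clamped end conditions give two more equations: 2h_0·m_0 + h_0·m_1 = 6(Δ_0 - S'(0)) = 14 and h_3·m_3 + 2h_3·m_4 = 6(S'(7) - Δ_3) = -18.
Hence m_0 = 616/183, m_1 = -126/61, m_2 = 270/61, m_3 = -198/61, m_4 = -450/61.
On [6, 7], S(t) = 1 + 141/61·(t - 6) - 99/61·(t - 6)² - 42/61·(t - 6)³.
With (t - 6) = 1/4: S(25/4) = 2861/1952.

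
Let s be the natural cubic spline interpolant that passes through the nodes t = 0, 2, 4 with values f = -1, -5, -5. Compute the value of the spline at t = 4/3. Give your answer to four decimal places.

Let M_i = s''(x_i). Step sizes h_i = 2, 2; slopes of the chords Δ_i = (y_(i+1) - y_i)/h_i = -2, 0.
  2·M_0 + 8·M_1 + 2·M_2 = 6(Δ_1 - Δ_0) = 12
Natural end conditions: M_0 = M_2 = 0.
Solving: M_0 = 0, M_1 = 3/2, M_2 = 0.
On [0, 2], s(t) = -1 - 5/2·t + 0·t² + 1/8·t³.
With t = 4/3: s(4/3) = -109/27.

-4.0370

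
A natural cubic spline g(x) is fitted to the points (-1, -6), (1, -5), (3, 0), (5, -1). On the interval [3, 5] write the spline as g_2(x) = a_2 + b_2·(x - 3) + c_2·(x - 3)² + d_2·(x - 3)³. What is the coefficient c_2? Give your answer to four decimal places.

With M_i denoting the second derivative at x_i, h_i = 2, 2, 2, and Δ_i = (y_(i+1) − y_i)/h_i = 1/2, 5/2, -1/2:
  2·M_0 + 8·M_1 + 2·M_2 = 6(Δ_1 - Δ_0) = 12
  2·M_1 + 8·M_2 + 2·M_3 = 6(Δ_2 - Δ_1) = -18
Natural end conditions: M_0 = M_3 = 0.
Solving the tridiagonal system: M_0 = 0, M_1 = 11/5, M_2 = -14/5, M_3 = 0.
On [3, 5], with g_2(x) = a_2 + b_2·(x - 3) + c_2·(x - 3)² + d_2·(x - 3)³: c_2 = M_2/2 = -7/5, d_2 = (M_3 - M_2)/(6h_2) = 7/30, b_2 = Δ_2 - h_2(2M_2 + M_3)/6 = 41/30.

-1.4000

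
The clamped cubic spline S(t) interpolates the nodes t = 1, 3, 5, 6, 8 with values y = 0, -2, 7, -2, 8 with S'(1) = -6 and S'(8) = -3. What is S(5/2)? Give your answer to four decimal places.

-3.8614

With m_i denoting the second derivative at x_i, h_i = 2, 2, 1, 2, and Δ_i = (y_(i+1) − y_i)/h_i = -1, 9/2, -9, 5:
  2·m_0 + 8·m_1 + 2·m_2 = 6(Δ_1 - Δ_0) = 33
  2·m_1 + 6·m_2 + 1·m_3 = 6(Δ_2 - Δ_1) = -81
  1·m_2 + 6·m_3 + 2·m_4 = 6(Δ_3 - Δ_2) = 84
Clamped end conditions give two more equations: 2h_0·m_0 + h_0·m_1 = 6(Δ_0 - S'(1)) = 30 and h_3·m_3 + 2h_3·m_4 = 6(S'(8) - Δ_3) = -48.
Forward elimination and back-substitution give m_0 = 399/122, m_1 = 516/61, m_2 = -1257/61, m_3 = 1569/61, m_4 = -3033/122.
On [1, 3], S(t) = 0 - 6·(t - 1) + 399/244·(t - 1)² + 211/488·(t - 1)³.
With (t - 1) = 3/2: S(5/2) = -15075/3904.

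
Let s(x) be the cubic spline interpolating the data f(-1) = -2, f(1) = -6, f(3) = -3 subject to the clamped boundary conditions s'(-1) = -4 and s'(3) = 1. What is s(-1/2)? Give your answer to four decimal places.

Write M_i for s''(x_i). With h_i = 2, 2 and divided differences Δ_i = -2, 3/2, the continuity of s' gives the tridiagonal system
  2·M_0 + 8·M_1 + 2·M_2 = 6(Δ_1 - Δ_0) = 21
Clamped end conditions give two more equations: 2h_0·M_0 + h_0·M_1 = 6(Δ_0 - s'(-1)) = 12 and h_1·M_1 + 2h_1·M_2 = 6(s'(3) - Δ_1) = -3.
Solving the tridiagonal system: M_0 = 13/8, M_1 = 11/4, M_2 = -17/8.
On [-1, 1], s(x) = -2 - 4·(x + 1) + 13/16·(x + 1)² + 3/32·(x + 1)³.
With (x + 1) = 1/2: s(-1/2) = -969/256.

-3.7852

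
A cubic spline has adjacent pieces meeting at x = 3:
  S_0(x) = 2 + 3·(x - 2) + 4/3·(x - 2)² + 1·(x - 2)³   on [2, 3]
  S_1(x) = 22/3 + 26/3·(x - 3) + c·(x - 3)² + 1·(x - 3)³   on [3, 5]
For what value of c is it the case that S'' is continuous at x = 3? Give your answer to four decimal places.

S_0''(x) = 8/3 + 6·(x - 2), so S_0''(3) = 26/3. On the right, S_1''(3) = 2c, so c = 13/3.

4.3333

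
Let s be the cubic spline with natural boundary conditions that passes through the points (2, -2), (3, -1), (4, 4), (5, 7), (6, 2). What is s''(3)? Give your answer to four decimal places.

Write M_i for s''(x_i). With h_i = 1, 1, 1, 1 and divided differences Δ_i = 1, 5, 3, -5, the continuity of s' gives the tridiagonal system
  1·M_0 + 4·M_1 + 1·M_2 = 6(Δ_1 - Δ_0) = 24
  1·M_1 + 4·M_2 + 1·M_3 = 6(Δ_2 - Δ_1) = -12
  1·M_2 + 4·M_3 + 1·M_4 = 6(Δ_3 - Δ_2) = -48
Natural end conditions: M_0 = M_4 = 0.
Solving: M_0 = 0, M_1 = 45/7, M_2 = -12/7, M_3 = -81/7, M_4 = 0.

6.4286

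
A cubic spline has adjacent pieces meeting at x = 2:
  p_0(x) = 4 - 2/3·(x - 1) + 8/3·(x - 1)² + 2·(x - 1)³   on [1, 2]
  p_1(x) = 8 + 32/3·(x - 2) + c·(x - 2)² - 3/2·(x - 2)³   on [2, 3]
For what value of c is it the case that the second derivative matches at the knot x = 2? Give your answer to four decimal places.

p_0''(x) = 16/3 + 12·(x - 1), so p_0''(2) = 52/3. On the right, p_1''(2) = 2c, so c = 26/3.

8.6667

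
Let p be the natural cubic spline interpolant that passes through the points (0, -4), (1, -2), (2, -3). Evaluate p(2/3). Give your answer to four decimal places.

With M_i denoting the second derivative at x_i, h_i = 1, 1, and Δ_i = (y_(i+1) − y_i)/h_i = 2, -1:
  1·M_0 + 4·M_1 + 1·M_2 = 6(Δ_1 - Δ_0) = -18
Natural end conditions: M_0 = M_2 = 0.
Solving the tridiagonal system: M_0 = 0, M_1 = -9/2, M_2 = 0.
On [0, 1], p(t) = -4 + 11/4·t + 0·t² - 3/4·t³.
With t = 2/3: p(2/3) = -43/18.

-2.3889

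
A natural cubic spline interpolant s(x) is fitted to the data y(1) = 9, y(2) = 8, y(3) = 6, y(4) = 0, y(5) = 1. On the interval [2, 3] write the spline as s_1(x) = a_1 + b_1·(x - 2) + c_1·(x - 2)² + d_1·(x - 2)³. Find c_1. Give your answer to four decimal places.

0.4286

Let M_i = s''(x_i). Step sizes h_i = 1, 1, 1, 1; slopes of the chords Δ_i = (y_(i+1) - y_i)/h_i = -1, -2, -6, 1.
  1·M_0 + 4·M_1 + 1·M_2 = 6(Δ_1 - Δ_0) = -6
  1·M_1 + 4·M_2 + 1·M_3 = 6(Δ_2 - Δ_1) = -24
  1·M_2 + 4·M_3 + 1·M_4 = 6(Δ_3 - Δ_2) = 42
Natural end conditions: M_0 = M_4 = 0.
Hence M_0 = 0, M_1 = 6/7, M_2 = -66/7, M_3 = 90/7, M_4 = 0.
On [2, 3], with s_1(x) = a_1 + b_1·(x - 2) + c_1·(x - 2)² + d_1·(x - 2)³: c_1 = M_1/2 = 3/7, d_1 = (M_2 - M_1)/(6h_1) = -12/7, b_1 = Δ_1 - h_1(2M_1 + M_2)/6 = -5/7.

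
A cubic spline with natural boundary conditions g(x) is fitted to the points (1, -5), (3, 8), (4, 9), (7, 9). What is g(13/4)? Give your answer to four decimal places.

8.5527

With m_i denoting the second derivative at x_i, h_i = 2, 1, 3, and Δ_i = (y_(i+1) − y_i)/h_i = 13/2, 1, 0:
  2·m_0 + 6·m_1 + 1·m_2 = 6(Δ_1 - Δ_0) = -33
  1·m_1 + 8·m_2 + 3·m_3 = 6(Δ_2 - Δ_1) = -6
Natural end conditions: m_0 = m_3 = 0.
Forward elimination and back-substitution give m_0 = 0, m_1 = -258/47, m_2 = -3/47, m_3 = 0.
On [3, 4], g(x) = 8 + 267/94·(x - 3) - 129/47·(x - 3)² + 85/94·(x - 3)³.
With (x - 3) = 1/4: g(13/4) = 51453/6016.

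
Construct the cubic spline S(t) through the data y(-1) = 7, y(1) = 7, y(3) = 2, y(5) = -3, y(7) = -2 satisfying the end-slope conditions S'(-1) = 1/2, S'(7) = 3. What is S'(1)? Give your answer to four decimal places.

-1.2321

With σ_i denoting the second derivative at x_i, h_i = 2, 2, 2, 2, and Δ_i = (y_(i+1) − y_i)/h_i = 0, -5/2, -5/2, 1/2:
  2·σ_0 + 8·σ_1 + 2·σ_2 = 6(Δ_1 - Δ_0) = -15
  2·σ_1 + 8·σ_2 + 2·σ_3 = 6(Δ_2 - Δ_1) = 0
  2·σ_2 + 8·σ_3 + 2·σ_4 = 6(Δ_3 - Δ_2) = 18
Clamped end conditions give two more equations: 2h_0·σ_0 + h_0·σ_1 = 6(Δ_0 - S'(-1)) = -3 and h_3·σ_3 + 2h_3·σ_4 = 6(S'(7) - Δ_3) = 15.
Solving: σ_0 = 13/56, σ_1 = -55/28, σ_2 = 1/8, σ_3 = 41/28, σ_4 = 169/56.
On [1, 3], S'(t) = b_1 + 2c_1·(t - 1) + 3d_1·(t - 1)² with b_1 = Δ_1 - h_1(2σ_1 + σ_2)/6 = -69/56, c_1 = σ_1/2 = -55/56, d_1 = (σ_2 - σ_1)/(6h_1) = 39/224. So S'(1) = -69/56.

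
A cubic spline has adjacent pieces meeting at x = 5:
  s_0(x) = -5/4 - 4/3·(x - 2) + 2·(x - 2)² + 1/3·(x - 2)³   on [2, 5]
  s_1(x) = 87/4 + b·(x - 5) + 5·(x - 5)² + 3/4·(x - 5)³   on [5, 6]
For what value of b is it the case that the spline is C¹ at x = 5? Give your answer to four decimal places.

s_0'(x) = -4/3 + 4·(x - 2) + 1·(x - 2)², so s_0'(5) = 59/3. On the right, s_1'(5) = b, so b = 59/3.

19.6667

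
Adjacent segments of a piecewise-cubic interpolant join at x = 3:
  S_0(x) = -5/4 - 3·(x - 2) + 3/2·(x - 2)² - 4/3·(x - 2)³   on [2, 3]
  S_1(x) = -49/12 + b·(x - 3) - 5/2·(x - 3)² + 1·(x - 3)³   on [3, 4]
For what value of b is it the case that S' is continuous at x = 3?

S_0'(x) = -3 + 3·(x - 2) - 4·(x - 2)², so S_0'(3) = -4. On the right, S_1'(3) = b, so b = -4.

-4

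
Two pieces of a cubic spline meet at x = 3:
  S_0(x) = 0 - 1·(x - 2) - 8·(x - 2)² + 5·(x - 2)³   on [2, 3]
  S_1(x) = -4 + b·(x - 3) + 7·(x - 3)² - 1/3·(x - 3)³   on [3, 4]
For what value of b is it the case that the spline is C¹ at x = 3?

S_0'(x) = -1 - 16·(x - 2) + 15·(x - 2)², so S_0'(3) = -2. On the right, S_1'(3) = b, so b = -2.

-2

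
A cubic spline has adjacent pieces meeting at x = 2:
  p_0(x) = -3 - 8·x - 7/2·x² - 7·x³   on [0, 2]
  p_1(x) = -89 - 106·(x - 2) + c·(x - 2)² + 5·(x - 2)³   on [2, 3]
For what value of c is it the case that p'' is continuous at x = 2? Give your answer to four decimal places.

-45.5000

p_0''(x) = -7 - 42·x, so p_0''(2) = -91. On the right, p_1''(2) = 2c, so c = -91/2.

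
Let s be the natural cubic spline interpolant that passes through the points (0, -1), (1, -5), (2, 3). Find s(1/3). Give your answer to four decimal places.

Put M_i = s'' at the i-th knot. Here h = (1, 1) and Δ = (-4, 8), so the interior equations h_(i-1)·M_(i-1) + 2(h_(i-1)+h_i)·M_i + h_i·M_(i+1) = 6(Δ_i − Δ_(i-1)) read
  1·M_0 + 4·M_1 + 1·M_2 = 6(Δ_1 - Δ_0) = 72
Natural end conditions: M_0 = M_2 = 0.
Forward elimination and back-substitution give M_0 = 0, M_1 = 18, M_2 = 0.
On [0, 1], s(x) = -1 - 7·x + 0·x² + 3·x³.
With x = 1/3: s(1/3) = -29/9.

-3.2222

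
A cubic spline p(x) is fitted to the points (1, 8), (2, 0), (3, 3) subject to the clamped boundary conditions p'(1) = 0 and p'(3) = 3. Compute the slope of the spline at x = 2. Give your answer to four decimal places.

-4.5000

Write M_i for p''(x_i). With h_i = 1, 1 and divided differences Δ_i = -8, 3, the continuity of p' gives the tridiagonal system
  1·M_0 + 4·M_1 + 1·M_2 = 6(Δ_1 - Δ_0) = 66
Clamped end conditions give two more equations: 2h_0·M_0 + h_0·M_1 = 6(Δ_0 - p'(1)) = -48 and h_1·M_1 + 2h_1·M_2 = 6(p'(3) - Δ_1) = 0.
Solving the tridiagonal system: M_0 = -39, M_1 = 30, M_2 = -15.
On [2, 3], p'(x) = b_1 + 2c_1·(x - 2) + 3d_1·(x - 2)² with b_1 = Δ_1 - h_1(2M_1 + M_2)/6 = -9/2, c_1 = M_1/2 = 15, d_1 = (M_2 - M_1)/(6h_1) = -15/2. So p'(2) = -9/2.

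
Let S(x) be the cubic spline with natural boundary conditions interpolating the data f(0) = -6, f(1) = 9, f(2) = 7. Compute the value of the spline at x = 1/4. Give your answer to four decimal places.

-1.2539

With M_i denoting the second derivative at x_i, h_i = 1, 1, and Δ_i = (y_(i+1) − y_i)/h_i = 15, -2:
  1·M_0 + 4·M_1 + 1·M_2 = 6(Δ_1 - Δ_0) = -102
Natural end conditions: M_0 = M_2 = 0.
Solving the tridiagonal system: M_0 = 0, M_1 = -51/2, M_2 = 0.
On [0, 1], S(x) = -6 + 77/4·x + 0·x² - 17/4·x³.
With x = 1/4: S(1/4) = -321/256.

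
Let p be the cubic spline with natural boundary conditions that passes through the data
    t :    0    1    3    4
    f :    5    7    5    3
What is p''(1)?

-3

With M_i denoting the second derivative at x_i, h_i = 1, 2, 1, and Δ_i = (y_(i+1) − y_i)/h_i = 2, -1, -2:
  1·M_0 + 6·M_1 + 2·M_2 = 6(Δ_1 - Δ_0) = -18
  2·M_1 + 6·M_2 + 1·M_3 = 6(Δ_2 - Δ_1) = -6
Natural end conditions: M_0 = M_3 = 0.
Forward elimination and back-substitution give M_0 = 0, M_1 = -3, M_2 = 0, M_3 = 0.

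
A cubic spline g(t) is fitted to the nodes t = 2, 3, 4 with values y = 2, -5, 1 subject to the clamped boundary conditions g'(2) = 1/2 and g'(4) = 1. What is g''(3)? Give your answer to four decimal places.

Let M_i = g''(x_i). Step sizes h_i = 1, 1; slopes of the chords Δ_i = (y_(i+1) - y_i)/h_i = -7, 6.
  1·M_0 + 4·M_1 + 1·M_2 = 6(Δ_1 - Δ_0) = 78
Clamped end conditions give two more equations: 2h_0·M_0 + h_0·M_1 = 6(Δ_0 - g'(2)) = -45 and h_1·M_1 + 2h_1·M_2 = 6(g'(4) - Δ_1) = -30.
Hence M_0 = -167/4, M_1 = 77/2, M_2 = -137/4.

38.5000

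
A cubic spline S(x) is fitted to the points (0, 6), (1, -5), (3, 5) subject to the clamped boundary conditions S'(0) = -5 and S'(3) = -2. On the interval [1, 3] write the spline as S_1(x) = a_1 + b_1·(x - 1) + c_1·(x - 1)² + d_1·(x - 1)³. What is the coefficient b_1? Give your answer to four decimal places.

-6.5000

With σ_i denoting the second derivative at x_i, h_i = 1, 2, and Δ_i = (y_(i+1) − y_i)/h_i = -11, 5:
  1·σ_0 + 6·σ_1 + 2·σ_2 = 6(Δ_1 - Δ_0) = 96
Clamped end conditions give two more equations: 2h_0·σ_0 + h_0·σ_1 = 6(Δ_0 - S'(0)) = -36 and h_1·σ_1 + 2h_1·σ_2 = 6(S'(3) - Δ_1) = -42.
Solving: σ_0 = -33, σ_1 = 30, σ_2 = -51/2.
On [1, 3], with S_1(x) = a_1 + b_1·(x - 1) + c_1·(x - 1)² + d_1·(x - 1)³: c_1 = σ_1/2 = 15, d_1 = (σ_2 - σ_1)/(6h_1) = -37/8, b_1 = Δ_1 - h_1(2σ_1 + σ_2)/6 = -13/2.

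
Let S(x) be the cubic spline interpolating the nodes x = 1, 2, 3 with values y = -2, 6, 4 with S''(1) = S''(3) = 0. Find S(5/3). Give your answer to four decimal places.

Put M_i = S'' at the i-th knot. Here h = (1, 1) and Δ = (8, -2), so the interior equations h_(i-1)·M_(i-1) + 2(h_(i-1)+h_i)·M_i + h_i·M_(i+1) = 6(Δ_i − Δ_(i-1)) read
  1·M_0 + 4·M_1 + 1·M_2 = 6(Δ_1 - Δ_0) = -60
Natural end conditions: M_0 = M_2 = 0.
Hence M_0 = 0, M_1 = -15, M_2 = 0.
On [1, 2], S(x) = -2 + 21/2·(x - 1) + 0·(x - 1)² - 5/2·(x - 1)³.
With (x - 1) = 2/3: S(5/3) = 115/27.

4.2593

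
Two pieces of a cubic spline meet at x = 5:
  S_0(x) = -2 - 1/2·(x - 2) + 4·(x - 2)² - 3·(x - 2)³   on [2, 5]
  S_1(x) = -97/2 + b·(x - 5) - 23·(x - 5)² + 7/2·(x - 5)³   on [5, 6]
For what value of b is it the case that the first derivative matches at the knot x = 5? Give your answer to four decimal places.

S_0'(x) = -1/2 + 8·(x - 2) - 9·(x - 2)², so S_0'(5) = -115/2. On the right, S_1'(5) = b, so b = -115/2.

-57.5000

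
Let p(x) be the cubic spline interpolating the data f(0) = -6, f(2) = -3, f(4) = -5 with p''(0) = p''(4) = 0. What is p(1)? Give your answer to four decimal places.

With m_i denoting the second derivative at x_i, h_i = 2, 2, and Δ_i = (y_(i+1) − y_i)/h_i = 3/2, -1:
  2·m_0 + 8·m_1 + 2·m_2 = 6(Δ_1 - Δ_0) = -15
Natural end conditions: m_0 = m_2 = 0.
Forward elimination and back-substitution give m_0 = 0, m_1 = -15/8, m_2 = 0.
On [0, 2], p(x) = -6 + 17/8·x + 0·x² - 5/32·x³.
With x = 1: p(1) = -129/32.

-4.0313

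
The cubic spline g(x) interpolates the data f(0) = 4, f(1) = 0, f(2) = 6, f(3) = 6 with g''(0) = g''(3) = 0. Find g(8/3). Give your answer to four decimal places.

6.6716

With M_i denoting the second derivative at x_i, h_i = 1, 1, 1, and Δ_i = (y_(i+1) − y_i)/h_i = -4, 6, 0:
  1·M_0 + 4·M_1 + 1·M_2 = 6(Δ_1 - Δ_0) = 60
  1·M_1 + 4·M_2 + 1·M_3 = 6(Δ_2 - Δ_1) = -36
Natural end conditions: M_0 = M_3 = 0.
Solving: M_0 = 0, M_1 = 92/5, M_2 = -68/5, M_3 = 0.
On [2, 3], g(x) = 6 + 68/15·(x - 2) - 34/5·(x - 2)² + 34/15·(x - 2)³.
With (x - 2) = 2/3: g(8/3) = 2702/405.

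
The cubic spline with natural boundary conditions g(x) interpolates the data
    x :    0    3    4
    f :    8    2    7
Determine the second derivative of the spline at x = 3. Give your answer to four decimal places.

5.2500

Let m_i = g''(x_i). Step sizes h_i = 3, 1; slopes of the chords Δ_i = (y_(i+1) - y_i)/h_i = -2, 5.
  3·m_0 + 8·m_1 + 1·m_2 = 6(Δ_1 - Δ_0) = 42
Natural end conditions: m_0 = m_2 = 0.
Solving: m_0 = 0, m_1 = 21/4, m_2 = 0.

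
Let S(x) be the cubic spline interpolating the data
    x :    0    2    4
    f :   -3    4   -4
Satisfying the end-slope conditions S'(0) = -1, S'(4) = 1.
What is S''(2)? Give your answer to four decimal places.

Put m_i = S'' at the i-th knot. Here h = (2, 2) and Δ = (7/2, -4), so the interior equations h_(i-1)·m_(i-1) + 2(h_(i-1)+h_i)·m_i + h_i·m_(i+1) = 6(Δ_i − Δ_(i-1)) read
  2·m_0 + 8·m_1 + 2·m_2 = 6(Δ_1 - Δ_0) = -45
Clamped end conditions give two more equations: 2h_0·m_0 + h_0·m_1 = 6(Δ_0 - S'(0)) = 27 and h_1·m_1 + 2h_1·m_2 = 6(S'(4) - Δ_1) = 30.
Forward elimination and back-substitution give m_0 = 103/8, m_1 = -49/4, m_2 = 109/8.

-12.2500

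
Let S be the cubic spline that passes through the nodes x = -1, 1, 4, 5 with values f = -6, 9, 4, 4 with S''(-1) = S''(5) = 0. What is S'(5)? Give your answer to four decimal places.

0.6221

With σ_i denoting the second derivative at x_i, h_i = 2, 3, 1, and Δ_i = (y_(i+1) − y_i)/h_i = 15/2, -5/3, 0:
  2·σ_0 + 10·σ_1 + 3·σ_2 = 6(Δ_1 - Δ_0) = -55
  3·σ_1 + 8·σ_2 + 1·σ_3 = 6(Δ_2 - Δ_1) = 10
Natural end conditions: σ_0 = σ_3 = 0.
Solving: σ_0 = 0, σ_1 = -470/71, σ_2 = 265/71, σ_3 = 0.
On [4, 5], S'(x) = b_2 + 2c_2·(x - 4) + 3d_2·(x - 4)² with b_2 = Δ_2 - h_2(2σ_2 + σ_3)/6 = -265/213, c_2 = σ_2/2 = 265/142, d_2 = (σ_3 - σ_2)/(6h_2) = -265/426. So S'(5) = 265/426.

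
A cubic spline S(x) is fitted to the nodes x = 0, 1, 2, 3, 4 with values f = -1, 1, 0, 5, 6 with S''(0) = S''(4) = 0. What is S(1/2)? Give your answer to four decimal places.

With m_i denoting the second derivative at x_i, h_i = 1, 1, 1, 1, and Δ_i = (y_(i+1) − y_i)/h_i = 2, -1, 5, 1:
  1·m_0 + 4·m_1 + 1·m_2 = 6(Δ_1 - Δ_0) = -18
  1·m_1 + 4·m_2 + 1·m_3 = 6(Δ_2 - Δ_1) = 36
  1·m_2 + 4·m_3 + 1·m_4 = 6(Δ_3 - Δ_2) = -24
Natural end conditions: m_0 = m_4 = 0.
Solving the tridiagonal system: m_0 = 0, m_1 = -219/28, m_2 = 93/7, m_3 = -261/28, m_4 = 0.
On [0, 1], S(x) = -1 + 185/56·x + 0·x² - 73/56·x³.
With x = 1/2: S(1/2) = 219/448.

0.4888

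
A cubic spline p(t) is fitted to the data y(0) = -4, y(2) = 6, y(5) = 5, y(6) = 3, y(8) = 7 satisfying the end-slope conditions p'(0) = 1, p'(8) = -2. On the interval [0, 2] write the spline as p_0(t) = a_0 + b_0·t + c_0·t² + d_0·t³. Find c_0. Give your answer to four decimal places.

Write m_i for p''(x_i). With h_i = 2, 3, 1, 2 and divided differences Δ_i = 5, -1/3, -2, 2, the continuity of p' gives the tridiagonal system
  2·m_0 + 10·m_1 + 3·m_2 = 6(Δ_1 - Δ_0) = -32
  3·m_1 + 8·m_2 + 1·m_3 = 6(Δ_2 - Δ_1) = -10
  1·m_2 + 6·m_3 + 2·m_4 = 6(Δ_3 - Δ_2) = 24
Clamped end conditions give two more equations: 2h_0·m_0 + h_0·m_1 = 6(Δ_0 - p'(0)) = 24 and h_3·m_3 + 2h_3·m_4 = 6(p'(8) - Δ_3) = -24.
Hence m_0 = 285/34, m_1 = -81/17, m_2 = -19/51, m_3 = 371/51, m_4 = -983/102.
On [0, 2], with p_0(t) = a_0 + b_0·t + c_0·t² + d_0·t³: c_0 = m_0/2 = 285/68, d_0 = (m_1 - m_0)/(6h_0) = -149/136, b_0 = Δ_0 - h_0(2m_0 + m_1)/6 = 1.

4.1912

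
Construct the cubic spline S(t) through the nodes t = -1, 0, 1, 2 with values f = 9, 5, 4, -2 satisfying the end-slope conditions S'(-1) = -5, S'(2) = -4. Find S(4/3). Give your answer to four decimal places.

With M_i denoting the second derivative at x_i, h_i = 1, 1, 1, and Δ_i = (y_(i+1) − y_i)/h_i = -4, -1, -6:
  1·M_0 + 4·M_1 + 1·M_2 = 6(Δ_1 - Δ_0) = 18
  1·M_1 + 4·M_2 + 1·M_3 = 6(Δ_2 - Δ_1) = -30
Clamped end conditions give two more equations: 2h_0·M_0 + h_0·M_1 = 6(Δ_0 - S'(-1)) = 6 and h_2·M_2 + 2h_2·M_3 = 6(S'(2) - Δ_2) = 12.
Forward elimination and back-substitution give M_0 = -14/15, M_1 = 118/15, M_2 = -188/15, M_3 = 184/15.
On [1, 2], S(t) = 4 - 58/15·(t - 1) - 94/15·(t - 1)² + 62/15·(t - 1)³.
With (t - 1) = 1/3: S(4/3) = 878/405.

2.1679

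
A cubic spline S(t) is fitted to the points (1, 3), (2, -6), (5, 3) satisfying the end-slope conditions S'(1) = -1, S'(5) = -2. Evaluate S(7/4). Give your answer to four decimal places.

Write m_i for S''(x_i). With h_i = 1, 3 and divided differences Δ_i = -9, 3, the continuity of S' gives the tridiagonal system
  1·m_0 + 8·m_1 + 3·m_2 = 6(Δ_1 - Δ_0) = 72
Clamped end conditions give two more equations: 2h_0·m_0 + h_0·m_1 = 6(Δ_0 - S'(1)) = -48 and h_1·m_1 + 2h_1·m_2 = 6(S'(5) - Δ_1) = -30.
Forward elimination and back-substitution give m_0 = -133/4, m_1 = 37/2, m_2 = -57/4.
On [1, 2], S(t) = 3 - 1·(t - 1) - 133/8·(t - 1)² + 69/8·(t - 1)³.
With (t - 1) = 3/4: S(7/4) = -1773/512.

-3.4629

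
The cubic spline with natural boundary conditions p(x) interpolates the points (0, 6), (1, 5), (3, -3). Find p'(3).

-5

Put M_i = p'' at the i-th knot. Here h = (1, 2) and Δ = (-1, -4), so the interior equations h_(i-1)·M_(i-1) + 2(h_(i-1)+h_i)·M_i + h_i·M_(i+1) = 6(Δ_i − Δ_(i-1)) read
  1·M_0 + 6·M_1 + 2·M_2 = 6(Δ_1 - Δ_0) = -18
Natural end conditions: M_0 = M_2 = 0.
Solving the tridiagonal system: M_0 = 0, M_1 = -3, M_2 = 0.
On [1, 3], p'(x) = b_1 + 2c_1·(x - 1) + 3d_1·(x - 1)² with b_1 = Δ_1 - h_1(2M_1 + M_2)/6 = -2, c_1 = M_1/2 = -3/2, d_1 = (M_2 - M_1)/(6h_1) = 1/4. So p'(3) = -5.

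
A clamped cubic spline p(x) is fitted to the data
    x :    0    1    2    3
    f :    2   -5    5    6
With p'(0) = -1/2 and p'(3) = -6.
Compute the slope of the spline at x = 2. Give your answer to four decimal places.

9.7667

Write m_i for p''(x_i). With h_i = 1, 1, 1 and divided differences Δ_i = -7, 10, 1, the continuity of p' gives the tridiagonal system
  1·m_0 + 4·m_1 + 1·m_2 = 6(Δ_1 - Δ_0) = 102
  1·m_1 + 4·m_2 + 1·m_3 = 6(Δ_2 - Δ_1) = -54
Clamped end conditions give two more equations: 2h_0·m_0 + h_0·m_1 = 6(Δ_0 - p'(0)) = -39 and h_2·m_2 + 2h_2·m_3 = 6(p'(3) - Δ_2) = -42.
Hence m_0 = -598/15, m_1 = 611/15, m_2 = -316/15, m_3 = -157/15.
On [2, 3], p'(x) = b_2 + 2c_2·(x - 2) + 3d_2·(x - 2)² with b_2 = Δ_2 - h_2(2m_2 + m_3)/6 = 293/30, c_2 = m_2/2 = -158/15, d_2 = (m_3 - m_2)/(6h_2) = 53/30. So p'(2) = 293/30.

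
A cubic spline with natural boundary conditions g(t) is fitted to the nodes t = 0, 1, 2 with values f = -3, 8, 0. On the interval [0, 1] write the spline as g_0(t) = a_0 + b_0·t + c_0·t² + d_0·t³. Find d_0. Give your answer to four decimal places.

-4.7500

Put σ_i = g'' at the i-th knot. Here h = (1, 1) and Δ = (11, -8), so the interior equations h_(i-1)·σ_(i-1) + 2(h_(i-1)+h_i)·σ_i + h_i·σ_(i+1) = 6(Δ_i − Δ_(i-1)) read
  1·σ_0 + 4·σ_1 + 1·σ_2 = 6(Δ_1 - Δ_0) = -114
Natural end conditions: σ_0 = σ_2 = 0.
Forward elimination and back-substitution give σ_0 = 0, σ_1 = -57/2, σ_2 = 0.
On [0, 1], with g_0(t) = a_0 + b_0·t + c_0·t² + d_0·t³: c_0 = σ_0/2 = 0, d_0 = (σ_1 - σ_0)/(6h_0) = -19/4, b_0 = Δ_0 - h_0(2σ_0 + σ_1)/6 = 63/4.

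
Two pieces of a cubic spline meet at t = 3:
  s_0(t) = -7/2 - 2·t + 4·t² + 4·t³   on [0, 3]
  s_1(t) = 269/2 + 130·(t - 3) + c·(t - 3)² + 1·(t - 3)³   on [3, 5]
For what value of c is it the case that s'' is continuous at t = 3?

s_0''(t) = 8 + 24·t, so s_0''(3) = 80. On the right, s_1''(3) = 2c, so c = 40.

40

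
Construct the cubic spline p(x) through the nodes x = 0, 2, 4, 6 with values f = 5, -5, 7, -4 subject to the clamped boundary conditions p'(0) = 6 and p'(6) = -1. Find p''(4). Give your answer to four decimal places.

With σ_i denoting the second derivative at x_i, h_i = 2, 2, 2, and Δ_i = (y_(i+1) − y_i)/h_i = -5, 6, -11/2:
  2·σ_0 + 8·σ_1 + 2·σ_2 = 6(Δ_1 - Δ_0) = 66
  2·σ_1 + 8·σ_2 + 2·σ_3 = 6(Δ_2 - Δ_1) = -69
Clamped end conditions give two more equations: 2h_0·σ_0 + h_0·σ_1 = 6(Δ_0 - p'(0)) = -66 and h_2·σ_2 + 2h_2·σ_3 = 6(p'(6) - Δ_2) = 27.
Solving: σ_0 = -781/30, σ_1 = 286/15, σ_2 = -517/30, σ_3 = 461/30.

-17.2333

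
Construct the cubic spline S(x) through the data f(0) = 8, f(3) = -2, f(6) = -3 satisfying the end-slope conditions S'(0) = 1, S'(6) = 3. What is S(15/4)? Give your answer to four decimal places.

Let M_i = S''(x_i). Step sizes h_i = 3, 3; slopes of the chords Δ_i = (y_(i+1) - y_i)/h_i = -10/3, -1/3.
  3·M_0 + 12·M_1 + 3·M_2 = 6(Δ_1 - Δ_0) = 18
Clamped end conditions give two more equations: 2h_0·M_0 + h_0·M_1 = 6(Δ_0 - S'(0)) = -26 and h_1·M_1 + 2h_1·M_2 = 6(S'(6) - Δ_1) = 20.
Hence M_0 = -11/2, M_1 = 7/3, M_2 = 13/6.
On [3, 6], S(x) = -2 - 15/4·(x - 3) + 7/6·(x - 3)² - 1/108·(x - 3)³.
With (x - 3) = 3/4: S(15/4) = -1065/256.

-4.1602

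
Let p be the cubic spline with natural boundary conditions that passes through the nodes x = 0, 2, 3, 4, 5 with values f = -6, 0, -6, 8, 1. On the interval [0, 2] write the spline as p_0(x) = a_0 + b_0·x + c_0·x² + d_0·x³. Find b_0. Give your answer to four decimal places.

8.4884

Write M_i for p''(x_i). With h_i = 2, 1, 1, 1 and divided differences Δ_i = 3, -6, 14, -7, the continuity of p' gives the tridiagonal system
  2·M_0 + 6·M_1 + 1·M_2 = 6(Δ_1 - Δ_0) = -54
  1·M_1 + 4·M_2 + 1·M_3 = 6(Δ_2 - Δ_1) = 120
  1·M_2 + 4·M_3 + 1·M_4 = 6(Δ_3 - Δ_2) = -126
Natural end conditions: M_0 = M_4 = 0.
Forward elimination and back-substitution give M_0 = 0, M_1 = -708/43, M_2 = 1926/43, M_3 = -1836/43, M_4 = 0.
On [0, 2], with p_0(x) = a_0 + b_0·x + c_0·x² + d_0·x³: c_0 = M_0/2 = 0, d_0 = (M_1 - M_0)/(6h_0) = -59/43, b_0 = Δ_0 - h_0(2M_0 + M_1)/6 = 365/43.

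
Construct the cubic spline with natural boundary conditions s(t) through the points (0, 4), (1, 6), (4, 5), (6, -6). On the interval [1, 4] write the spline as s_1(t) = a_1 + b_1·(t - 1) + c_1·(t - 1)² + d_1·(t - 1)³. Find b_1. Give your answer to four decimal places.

1.7793

With M_i denoting the second derivative at x_i, h_i = 1, 3, 2, and Δ_i = (y_(i+1) − y_i)/h_i = 2, -1/3, -11/2:
  1·M_0 + 8·M_1 + 3·M_2 = 6(Δ_1 - Δ_0) = -14
  3·M_1 + 10·M_2 + 2·M_3 = 6(Δ_2 - Δ_1) = -31
Natural end conditions: M_0 = M_3 = 0.
Solving: M_0 = 0, M_1 = -47/71, M_2 = -206/71, M_3 = 0.
On [1, 4], with s_1(t) = a_1 + b_1·(t - 1) + c_1·(t - 1)² + d_1·(t - 1)³: c_1 = M_1/2 = -47/142, d_1 = (M_2 - M_1)/(6h_1) = -53/426, b_1 = Δ_1 - h_1(2M_1 + M_2)/6 = 379/213.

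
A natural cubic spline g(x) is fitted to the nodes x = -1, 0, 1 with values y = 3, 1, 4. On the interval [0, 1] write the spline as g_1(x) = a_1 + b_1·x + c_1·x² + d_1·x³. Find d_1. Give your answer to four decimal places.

With σ_i denoting the second derivative at x_i, h_i = 1, 1, and Δ_i = (y_(i+1) − y_i)/h_i = -2, 3:
  1·σ_0 + 4·σ_1 + 1·σ_2 = 6(Δ_1 - Δ_0) = 30
Natural end conditions: σ_0 = σ_2 = 0.
Hence σ_0 = 0, σ_1 = 15/2, σ_2 = 0.
On [0, 1], with g_1(x) = a_1 + b_1·x + c_1·x² + d_1·x³: c_1 = σ_1/2 = 15/4, d_1 = (σ_2 - σ_1)/(6h_1) = -5/4, b_1 = Δ_1 - h_1(2σ_1 + σ_2)/6 = 1/2.

-1.2500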